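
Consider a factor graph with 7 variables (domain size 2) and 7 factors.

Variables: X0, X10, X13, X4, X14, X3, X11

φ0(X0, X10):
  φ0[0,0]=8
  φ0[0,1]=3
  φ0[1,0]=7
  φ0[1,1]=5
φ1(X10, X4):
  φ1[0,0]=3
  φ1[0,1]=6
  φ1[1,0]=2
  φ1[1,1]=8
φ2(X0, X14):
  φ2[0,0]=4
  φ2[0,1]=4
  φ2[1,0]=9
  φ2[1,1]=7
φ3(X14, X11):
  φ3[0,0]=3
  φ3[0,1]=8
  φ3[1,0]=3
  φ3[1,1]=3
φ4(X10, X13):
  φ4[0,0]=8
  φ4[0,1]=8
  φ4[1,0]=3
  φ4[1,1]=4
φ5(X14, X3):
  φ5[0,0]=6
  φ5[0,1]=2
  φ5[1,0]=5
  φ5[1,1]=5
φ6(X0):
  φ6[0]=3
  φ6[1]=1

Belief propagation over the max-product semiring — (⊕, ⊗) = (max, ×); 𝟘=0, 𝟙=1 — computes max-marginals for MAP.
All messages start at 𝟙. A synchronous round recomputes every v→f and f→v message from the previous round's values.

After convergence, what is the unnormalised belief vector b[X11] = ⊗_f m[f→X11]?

init: all messages = 𝟙 over 2 values
r1 m[φ0→X0] = [8, 7]
r1 m[φ0→X10] = [8, 5]
r1 m[φ1→X10] = [6, 8]
r1 m[φ1→X4] = [3, 8]
r1 m[φ2→X0] = [4, 9]
r1 m[φ2→X14] = [9, 7]
r1 m[φ3→X14] = [8, 3]
r1 m[φ3→X11] = [3, 8]
r1 m[φ4→X10] = [8, 4]
r1 m[φ4→X13] = [8, 8]
r1 m[φ5→X14] = [6, 5]
r1 m[φ5→X3] = [6, 5]
r1 m[φ6→X0] = [3, 1]
r1 m[X0→φ0] = [1, 1]
r1 m[X0→φ2] = [1, 1]
r1 m[X0→φ6] = [1, 1]
r1 m[X10→φ0] = [1, 1]
r1 m[X10→φ1] = [1, 1]
r1 m[X10→φ4] = [1, 1]
r1 m[X13→φ4] = [1, 1]
r1 m[X4→φ1] = [1, 1]
r1 m[X14→φ2] = [1, 1]
r1 m[X14→φ3] = [1, 1]
r1 m[X14→φ5] = [1, 1]
r1 m[X3→φ5] = [1, 1]
r1 m[X11→φ3] = [1, 1]
r2 m[φ0→X0] = [8, 7]
r2 m[φ0→X10] = [8, 5]
r2 m[φ1→X10] = [6, 8]
r2 m[φ1→X4] = [3, 8]
r2 m[φ2→X0] = [4, 9]
r2 m[φ2→X14] = [9, 7]
r2 m[φ3→X14] = [8, 3]
r2 m[φ3→X11] = [3, 8]
r2 m[φ4→X10] = [8, 4]
r2 m[φ4→X13] = [8, 8]
r2 m[φ5→X14] = [6, 5]
r2 m[φ5→X3] = [6, 5]
r2 m[φ6→X0] = [3, 1]
r2 m[X0→φ0] = [12, 9]
r2 m[X0→φ2] = [24, 7]
r2 m[X0→φ6] = [32, 63]
r2 m[X10→φ0] = [48, 32]
r2 m[X10→φ1] = [64, 20]
r2 m[X10→φ4] = [48, 40]
r2 m[X13→φ4] = [1, 1]
r2 m[X4→φ1] = [1, 1]
r2 m[X14→φ2] = [48, 15]
r2 m[X14→φ3] = [54, 35]
r2 m[X14→φ5] = [72, 21]
r2 m[X3→φ5] = [1, 1]
r2 m[X11→φ3] = [1, 1]
r3 m[φ0→X0] = [384, 336]
r3 m[φ0→X10] = [96, 45]
r3 m[φ1→X10] = [6, 8]
r3 m[φ1→X4] = [192, 384]
r3 m[φ2→X0] = [192, 432]
r3 m[φ2→X14] = [96, 96]
r3 m[φ3→X14] = [8, 3]
r3 m[φ3→X11] = [162, 432]
r3 m[φ4→X10] = [8, 4]
r3 m[φ4→X13] = [384, 384]
r3 m[φ5→X14] = [6, 5]
r3 m[φ5→X3] = [432, 144]
r3 m[φ6→X0] = [3, 1]
r3 m[X0→φ0] = [12, 9]
r3 m[X0→φ2] = [24, 7]
r3 m[X0→φ6] = [32, 63]
r3 m[X10→φ0] = [48, 32]
r3 m[X10→φ1] = [64, 20]
r3 m[X10→φ4] = [48, 40]
r3 m[X13→φ4] = [1, 1]
r3 m[X4→φ1] = [1, 1]
r3 m[X14→φ2] = [48, 15]
r3 m[X14→φ3] = [54, 35]
r3 m[X14→φ5] = [72, 21]
r3 m[X3→φ5] = [1, 1]
r3 m[X11→φ3] = [1, 1]
r4 m[φ0→X0] = [384, 336]
r4 m[φ0→X10] = [96, 45]
r4 m[φ1→X10] = [6, 8]
r4 m[φ1→X4] = [192, 384]
r4 m[φ2→X0] = [192, 432]
r4 m[φ2→X14] = [96, 96]
r4 m[φ3→X14] = [8, 3]
r4 m[φ3→X11] = [162, 432]
r4 m[φ4→X10] = [8, 4]
r4 m[φ4→X13] = [384, 384]
r4 m[φ5→X14] = [6, 5]
r4 m[φ5→X3] = [432, 144]
r4 m[φ6→X0] = [3, 1]
r4 m[X0→φ0] = [576, 432]
r4 m[X0→φ2] = [1152, 336]
r4 m[X0→φ6] = [73728, 145152]
r4 m[X10→φ0] = [48, 32]
r4 m[X10→φ1] = [768, 180]
r4 m[X10→φ4] = [576, 360]
r4 m[X13→φ4] = [1, 1]
r4 m[X4→φ1] = [1, 1]
r4 m[X14→φ2] = [48, 15]
r4 m[X14→φ3] = [576, 480]
r4 m[X14→φ5] = [768, 288]
r4 m[X3→φ5] = [1, 1]
r4 m[X11→φ3] = [1, 1]
r5 m[φ0→X0] = [384, 336]
r5 m[φ0→X10] = [4608, 2160]
r5 m[φ1→X10] = [6, 8]
r5 m[φ1→X4] = [2304, 4608]
r5 m[φ2→X0] = [192, 432]
r5 m[φ2→X14] = [4608, 4608]
r5 m[φ3→X14] = [8, 3]
r5 m[φ3→X11] = [1728, 4608]
r5 m[φ4→X10] = [8, 4]
r5 m[φ4→X13] = [4608, 4608]
r5 m[φ5→X14] = [6, 5]
r5 m[φ5→X3] = [4608, 1536]
r5 m[φ6→X0] = [3, 1]
r5 m[X0→φ0] = [576, 432]
r5 m[X0→φ2] = [1152, 336]
r5 m[X0→φ6] = [73728, 145152]
r5 m[X10→φ0] = [48, 32]
r5 m[X10→φ1] = [768, 180]
r5 m[X10→φ4] = [576, 360]
r5 m[X13→φ4] = [1, 1]
r5 m[X4→φ1] = [1, 1]
r5 m[X14→φ2] = [48, 15]
r5 m[X14→φ3] = [576, 480]
r5 m[X14→φ5] = [768, 288]
r5 m[X3→φ5] = [1, 1]
r5 m[X11→φ3] = [1, 1]
r6 m[φ0→X0] = [384, 336]
r6 m[φ0→X10] = [4608, 2160]
r6 m[φ1→X10] = [6, 8]
r6 m[φ1→X4] = [2304, 4608]
r6 m[φ2→X0] = [192, 432]
r6 m[φ2→X14] = [4608, 4608]
r6 m[φ3→X14] = [8, 3]
r6 m[φ3→X11] = [1728, 4608]
r6 m[φ4→X10] = [8, 4]
r6 m[φ4→X13] = [4608, 4608]
r6 m[φ5→X14] = [6, 5]
r6 m[φ5→X3] = [4608, 1536]
r6 m[φ6→X0] = [3, 1]
r6 m[X0→φ0] = [576, 432]
r6 m[X0→φ2] = [1152, 336]
r6 m[X0→φ6] = [73728, 145152]
r6 m[X10→φ0] = [48, 32]
r6 m[X10→φ1] = [36864, 8640]
r6 m[X10→φ4] = [27648, 17280]
r6 m[X13→φ4] = [1, 1]
r6 m[X4→φ1] = [1, 1]
r6 m[X14→φ2] = [48, 15]
r6 m[X14→φ3] = [27648, 23040]
r6 m[X14→φ5] = [36864, 13824]
r6 m[X3→φ5] = [1, 1]
r6 m[X11→φ3] = [1, 1]
r7 m[φ0→X0] = [384, 336]
r7 m[φ0→X10] = [4608, 2160]
r7 m[φ1→X10] = [6, 8]
r7 m[φ1→X4] = [110592, 221184]
r7 m[φ2→X0] = [192, 432]
r7 m[φ2→X14] = [4608, 4608]
r7 m[φ3→X14] = [8, 3]
r7 m[φ3→X11] = [82944, 221184]
r7 m[φ4→X10] = [8, 4]
r7 m[φ4→X13] = [221184, 221184]
r7 m[φ5→X14] = [6, 5]
r7 m[φ5→X3] = [221184, 73728]
r7 m[φ6→X0] = [3, 1]
r7 m[X0→φ0] = [576, 432]
r7 m[X0→φ2] = [1152, 336]
r7 m[X0→φ6] = [73728, 145152]
r7 m[X10→φ0] = [48, 32]
r7 m[X10→φ1] = [36864, 8640]
r7 m[X10→φ4] = [27648, 17280]
r7 m[X13→φ4] = [1, 1]
r7 m[X4→φ1] = [1, 1]
r7 m[X14→φ2] = [48, 15]
r7 m[X14→φ3] = [27648, 23040]
r7 m[X14→φ5] = [36864, 13824]
r7 m[X3→φ5] = [1, 1]
r7 m[X11→φ3] = [1, 1]
r8 m[φ0→X0] = [384, 336]
r8 m[φ0→X10] = [4608, 2160]
r8 m[φ1→X10] = [6, 8]
r8 m[φ1→X4] = [110592, 221184]
r8 m[φ2→X0] = [192, 432]
r8 m[φ2→X14] = [4608, 4608]
r8 m[φ3→X14] = [8, 3]
r8 m[φ3→X11] = [82944, 221184]
r8 m[φ4→X10] = [8, 4]
r8 m[φ4→X13] = [221184, 221184]
r8 m[φ5→X14] = [6, 5]
r8 m[φ5→X3] = [221184, 73728]
r8 m[φ6→X0] = [3, 1]
r8 m[X0→φ0] = [576, 432]
r8 m[X0→φ2] = [1152, 336]
r8 m[X0→φ6] = [73728, 145152]
r8 m[X10→φ0] = [48, 32]
r8 m[X10→φ1] = [36864, 8640]
r8 m[X10→φ4] = [27648, 17280]
r8 m[X13→φ4] = [1, 1]
r8 m[X4→φ1] = [1, 1]
r8 m[X14→φ2] = [48, 15]
r8 m[X14→φ3] = [27648, 23040]
r8 m[X14→φ5] = [36864, 13824]
r8 m[X3→φ5] = [1, 1]
r8 m[X11→φ3] = [1, 1]
fixed point reached at round 8
b[X11] = ⊗ incoming = [82944, 221184]

b[X11] = [82944, 221184]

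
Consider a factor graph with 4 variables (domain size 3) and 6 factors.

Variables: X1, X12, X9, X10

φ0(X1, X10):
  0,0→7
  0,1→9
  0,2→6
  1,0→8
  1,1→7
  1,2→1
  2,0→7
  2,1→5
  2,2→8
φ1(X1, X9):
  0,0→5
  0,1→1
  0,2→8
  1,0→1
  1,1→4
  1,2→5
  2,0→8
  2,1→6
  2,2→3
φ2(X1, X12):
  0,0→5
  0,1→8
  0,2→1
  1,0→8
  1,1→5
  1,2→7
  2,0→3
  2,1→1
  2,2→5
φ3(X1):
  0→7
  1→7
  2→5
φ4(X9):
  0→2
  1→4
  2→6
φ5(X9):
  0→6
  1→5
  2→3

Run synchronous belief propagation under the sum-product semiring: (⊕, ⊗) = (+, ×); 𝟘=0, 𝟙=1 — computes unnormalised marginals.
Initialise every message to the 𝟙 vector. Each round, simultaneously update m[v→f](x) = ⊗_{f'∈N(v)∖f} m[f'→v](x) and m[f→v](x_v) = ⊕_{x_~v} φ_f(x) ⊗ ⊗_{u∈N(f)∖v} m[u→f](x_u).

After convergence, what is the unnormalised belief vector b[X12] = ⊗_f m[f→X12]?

init: all messages = 𝟙 over 3 values
r1 m[φ0→X1] = [22, 16, 20]
r1 m[φ0→X10] = [22, 21, 15]
r1 m[φ1→X1] = [14, 10, 17]
r1 m[φ1→X9] = [14, 11, 16]
r1 m[φ2→X1] = [14, 20, 9]
r1 m[φ2→X12] = [16, 14, 13]
r1 m[φ3→X1] = [7, 7, 5]
r1 m[φ4→X9] = [2, 4, 6]
r1 m[φ5→X9] = [6, 5, 3]
r1 m[X1→φ0] = [1, 1, 1]
r1 m[X1→φ1] = [1, 1, 1]
r1 m[X1→φ2] = [1, 1, 1]
r1 m[X1→φ3] = [1, 1, 1]
r1 m[X12→φ2] = [1, 1, 1]
r1 m[X9→φ1] = [1, 1, 1]
r1 m[X9→φ4] = [1, 1, 1]
r1 m[X9→φ5] = [1, 1, 1]
r1 m[X10→φ0] = [1, 1, 1]
r2 m[φ0→X1] = [22, 16, 20]
r2 m[φ0→X10] = [22, 21, 15]
r2 m[φ1→X1] = [14, 10, 17]
r2 m[φ1→X9] = [14, 11, 16]
r2 m[φ2→X1] = [14, 20, 9]
r2 m[φ2→X12] = [16, 14, 13]
r2 m[φ3→X1] = [7, 7, 5]
r2 m[φ4→X9] = [2, 4, 6]
r2 m[φ5→X9] = [6, 5, 3]
r2 m[X1→φ0] = [1372, 1400, 765]
r2 m[X1→φ1] = [2156, 2240, 900]
r2 m[X1→φ2] = [2156, 1120, 1700]
r2 m[X1→φ3] = [4312, 3200, 3060]
r2 m[X12→φ2] = [1, 1, 1]
r2 m[X9→φ1] = [12, 20, 18]
r2 m[X9→φ4] = [84, 55, 48]
r2 m[X9→φ5] = [28, 44, 96]
r2 m[X10→φ0] = [1, 1, 1]
r3 m[φ0→X1] = [22, 16, 20]
r3 m[φ0→X10] = [26159, 25973, 15752]
r3 m[φ1→X1] = [224, 182, 270]
r3 m[φ1→X9] = [20220, 16516, 31148]
r3 m[φ2→X1] = [14, 20, 9]
r3 m[φ2→X12] = [24840, 24548, 18496]
r3 m[φ3→X1] = [7, 7, 5]
r3 m[φ4→X9] = [2, 4, 6]
r3 m[φ5→X9] = [6, 5, 3]
r3 m[X1→φ0] = [1372, 1400, 765]
r3 m[X1→φ1] = [2156, 2240, 900]
r3 m[X1→φ2] = [2156, 1120, 1700]
r3 m[X1→φ3] = [4312, 3200, 3060]
r3 m[X12→φ2] = [1, 1, 1]
r3 m[X9→φ1] = [12, 20, 18]
r3 m[X9→φ4] = [84, 55, 48]
r3 m[X9→φ5] = [28, 44, 96]
r3 m[X10→φ0] = [1, 1, 1]
r4 m[φ0→X1] = [22, 16, 20]
r4 m[φ0→X10] = [26159, 25973, 15752]
r4 m[φ1→X1] = [224, 182, 270]
r4 m[φ1→X9] = [20220, 16516, 31148]
r4 m[φ2→X1] = [14, 20, 9]
r4 m[φ2→X12] = [24840, 24548, 18496]
r4 m[φ3→X1] = [7, 7, 5]
r4 m[φ4→X9] = [2, 4, 6]
r4 m[φ5→X9] = [6, 5, 3]
r4 m[X1→φ0] = [21952, 25480, 12150]
r4 m[X1→φ1] = [2156, 2240, 900]
r4 m[X1→φ2] = [34496, 20384, 27000]
r4 m[X1→φ3] = [68992, 58240, 48600]
r4 m[X12→φ2] = [1, 1, 1]
r4 m[X9→φ1] = [12, 20, 18]
r4 m[X9→φ4] = [121320, 82580, 93444]
r4 m[X9→φ5] = [40440, 66064, 186888]
r4 m[X10→φ0] = [1, 1, 1]
r5 m[φ0→X1] = [22, 16, 20]
r5 m[φ0→X10] = [442554, 436678, 254392]
r5 m[φ1→X1] = [224, 182, 270]
r5 m[φ1→X9] = [20220, 16516, 31148]
r5 m[φ2→X1] = [14, 20, 9]
r5 m[φ2→X12] = [416552, 404888, 312184]
r5 m[φ3→X1] = [7, 7, 5]
r5 m[φ4→X9] = [2, 4, 6]
r5 m[φ5→X9] = [6, 5, 3]
r5 m[X1→φ0] = [21952, 25480, 12150]
r5 m[X1→φ1] = [2156, 2240, 900]
r5 m[X1→φ2] = [34496, 20384, 27000]
r5 m[X1→φ3] = [68992, 58240, 48600]
r5 m[X12→φ2] = [1, 1, 1]
r5 m[X9→φ1] = [12, 20, 18]
r5 m[X9→φ4] = [121320, 82580, 93444]
r5 m[X9→φ5] = [40440, 66064, 186888]
r5 m[X10→φ0] = [1, 1, 1]
r6 m[φ0→X1] = [22, 16, 20]
r6 m[φ0→X10] = [442554, 436678, 254392]
r6 m[φ1→X1] = [224, 182, 270]
r6 m[φ1→X9] = [20220, 16516, 31148]
r6 m[φ2→X1] = [14, 20, 9]
r6 m[φ2→X12] = [416552, 404888, 312184]
r6 m[φ3→X1] = [7, 7, 5]
r6 m[φ4→X9] = [2, 4, 6]
r6 m[φ5→X9] = [6, 5, 3]
r6 m[X1→φ0] = [21952, 25480, 12150]
r6 m[X1→φ1] = [2156, 2240, 900]
r6 m[X1→φ2] = [34496, 20384, 27000]
r6 m[X1→φ3] = [68992, 58240, 48600]
r6 m[X12→φ2] = [1, 1, 1]
r6 m[X9→φ1] = [12, 20, 18]
r6 m[X9→φ4] = [121320, 82580, 93444]
r6 m[X9→φ5] = [40440, 66064, 186888]
r6 m[X10→φ0] = [1, 1, 1]
fixed point reached at round 6
b[X12] = ⊗ incoming = [416552, 404888, 312184]

b[X12] = [416552, 404888, 312184]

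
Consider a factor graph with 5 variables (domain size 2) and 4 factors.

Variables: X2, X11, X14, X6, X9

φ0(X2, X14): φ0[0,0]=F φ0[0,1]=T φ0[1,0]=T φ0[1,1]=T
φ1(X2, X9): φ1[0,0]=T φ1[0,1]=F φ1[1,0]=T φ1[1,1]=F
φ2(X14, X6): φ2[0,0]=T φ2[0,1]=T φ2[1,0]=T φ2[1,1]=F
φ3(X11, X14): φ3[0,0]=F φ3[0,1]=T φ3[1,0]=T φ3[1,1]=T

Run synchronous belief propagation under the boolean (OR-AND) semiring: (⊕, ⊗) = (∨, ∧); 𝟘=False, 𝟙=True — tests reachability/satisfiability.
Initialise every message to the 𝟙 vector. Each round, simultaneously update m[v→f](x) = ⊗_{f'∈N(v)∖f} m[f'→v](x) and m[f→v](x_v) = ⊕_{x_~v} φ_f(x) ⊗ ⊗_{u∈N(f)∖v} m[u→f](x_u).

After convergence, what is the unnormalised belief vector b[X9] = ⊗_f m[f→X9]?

init: all messages = 𝟙 over 2 values
r1 m[φ0→X2] = [T, T]
r1 m[φ0→X14] = [T, T]
r1 m[φ1→X2] = [T, T]
r1 m[φ1→X9] = [T, F]
r1 m[φ2→X14] = [T, T]
r1 m[φ2→X6] = [T, T]
r1 m[φ3→X11] = [T, T]
r1 m[φ3→X14] = [T, T]
r1 m[X2→φ0] = [T, T]
r1 m[X2→φ1] = [T, T]
r1 m[X11→φ3] = [T, T]
r1 m[X14→φ0] = [T, T]
r1 m[X14→φ2] = [T, T]
r1 m[X14→φ3] = [T, T]
r1 m[X6→φ2] = [T, T]
r1 m[X9→φ1] = [T, T]
r2 m[φ0→X2] = [T, T]
r2 m[φ0→X14] = [T, T]
r2 m[φ1→X2] = [T, T]
r2 m[φ1→X9] = [T, F]
r2 m[φ2→X14] = [T, T]
r2 m[φ2→X6] = [T, T]
r2 m[φ3→X11] = [T, T]
r2 m[φ3→X14] = [T, T]
r2 m[X2→φ0] = [T, T]
r2 m[X2→φ1] = [T, T]
r2 m[X11→φ3] = [T, T]
r2 m[X14→φ0] = [T, T]
r2 m[X14→φ2] = [T, T]
r2 m[X14→φ3] = [T, T]
r2 m[X6→φ2] = [T, T]
r2 m[X9→φ1] = [T, T]
fixed point reached at round 2
b[X9] = ⊗ incoming = [T, F]

b[X9] = [T, F]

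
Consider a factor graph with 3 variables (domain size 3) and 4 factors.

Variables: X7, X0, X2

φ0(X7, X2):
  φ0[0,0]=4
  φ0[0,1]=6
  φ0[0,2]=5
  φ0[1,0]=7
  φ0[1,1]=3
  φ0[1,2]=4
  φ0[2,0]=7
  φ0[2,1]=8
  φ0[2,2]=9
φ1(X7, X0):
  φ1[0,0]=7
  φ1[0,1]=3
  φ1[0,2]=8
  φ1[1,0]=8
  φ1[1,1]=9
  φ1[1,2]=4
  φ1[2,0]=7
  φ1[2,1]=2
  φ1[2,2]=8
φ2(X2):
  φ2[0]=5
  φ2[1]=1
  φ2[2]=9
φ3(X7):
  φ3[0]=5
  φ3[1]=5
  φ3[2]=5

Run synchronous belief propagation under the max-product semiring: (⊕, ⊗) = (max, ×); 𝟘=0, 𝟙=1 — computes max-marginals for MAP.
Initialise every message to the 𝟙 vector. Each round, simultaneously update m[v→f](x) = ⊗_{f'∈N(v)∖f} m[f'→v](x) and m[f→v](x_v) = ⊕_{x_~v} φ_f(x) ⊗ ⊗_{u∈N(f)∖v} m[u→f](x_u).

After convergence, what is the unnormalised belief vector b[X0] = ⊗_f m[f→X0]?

b[X0] = [2835, 1620, 3240]

init: all messages = 𝟙 over 3 values
r1 m[φ0→X7] = [6, 7, 9]
r1 m[φ0→X2] = [7, 8, 9]
r1 m[φ1→X7] = [8, 9, 8]
r1 m[φ1→X0] = [8, 9, 8]
r1 m[φ2→X2] = [5, 1, 9]
r1 m[φ3→X7] = [5, 5, 5]
r1 m[X7→φ0] = [1, 1, 1]
r1 m[X7→φ1] = [1, 1, 1]
r1 m[X7→φ3] = [1, 1, 1]
r1 m[X0→φ1] = [1, 1, 1]
r1 m[X2→φ0] = [1, 1, 1]
r1 m[X2→φ2] = [1, 1, 1]
r2 m[φ0→X7] = [6, 7, 9]
r2 m[φ0→X2] = [7, 8, 9]
r2 m[φ1→X7] = [8, 9, 8]
r2 m[φ1→X0] = [8, 9, 8]
r2 m[φ2→X2] = [5, 1, 9]
r2 m[φ3→X7] = [5, 5, 5]
r2 m[X7→φ0] = [40, 45, 40]
r2 m[X7→φ1] = [30, 35, 45]
r2 m[X7→φ3] = [48, 63, 72]
r2 m[X0→φ1] = [1, 1, 1]
r2 m[X2→φ0] = [5, 1, 9]
r2 m[X2→φ2] = [7, 8, 9]
r3 m[φ0→X7] = [45, 36, 81]
r3 m[φ0→X2] = [315, 320, 360]
r3 m[φ1→X7] = [8, 9, 8]
r3 m[φ1→X0] = [315, 315, 360]
r3 m[φ2→X2] = [5, 1, 9]
r3 m[φ3→X7] = [5, 5, 5]
r3 m[X7→φ0] = [40, 45, 40]
r3 m[X7→φ1] = [30, 35, 45]
r3 m[X7→φ3] = [48, 63, 72]
r3 m[X0→φ1] = [1, 1, 1]
r3 m[X2→φ0] = [5, 1, 9]
r3 m[X2→φ2] = [7, 8, 9]
r4 m[φ0→X7] = [45, 36, 81]
r4 m[φ0→X2] = [315, 320, 360]
r4 m[φ1→X7] = [8, 9, 8]
r4 m[φ1→X0] = [315, 315, 360]
r4 m[φ2→X2] = [5, 1, 9]
r4 m[φ3→X7] = [5, 5, 5]
r4 m[X7→φ0] = [40, 45, 40]
r4 m[X7→φ1] = [225, 180, 405]
r4 m[X7→φ3] = [360, 324, 648]
r4 m[X0→φ1] = [1, 1, 1]
r4 m[X2→φ0] = [5, 1, 9]
r4 m[X2→φ2] = [315, 320, 360]
r5 m[φ0→X7] = [45, 36, 81]
r5 m[φ0→X2] = [315, 320, 360]
r5 m[φ1→X7] = [8, 9, 8]
r5 m[φ1→X0] = [2835, 1620, 3240]
r5 m[φ2→X2] = [5, 1, 9]
r5 m[φ3→X7] = [5, 5, 5]
r5 m[X7→φ0] = [40, 45, 40]
r5 m[X7→φ1] = [225, 180, 405]
r5 m[X7→φ3] = [360, 324, 648]
r5 m[X0→φ1] = [1, 1, 1]
r5 m[X2→φ0] = [5, 1, 9]
r5 m[X2→φ2] = [315, 320, 360]
r6 m[φ0→X7] = [45, 36, 81]
r6 m[φ0→X2] = [315, 320, 360]
r6 m[φ1→X7] = [8, 9, 8]
r6 m[φ1→X0] = [2835, 1620, 3240]
r6 m[φ2→X2] = [5, 1, 9]
r6 m[φ3→X7] = [5, 5, 5]
r6 m[X7→φ0] = [40, 45, 40]
r6 m[X7→φ1] = [225, 180, 405]
r6 m[X7→φ3] = [360, 324, 648]
r6 m[X0→φ1] = [1, 1, 1]
r6 m[X2→φ0] = [5, 1, 9]
r6 m[X2→φ2] = [315, 320, 360]
fixed point reached at round 6
b[X0] = ⊗ incoming = [2835, 1620, 3240]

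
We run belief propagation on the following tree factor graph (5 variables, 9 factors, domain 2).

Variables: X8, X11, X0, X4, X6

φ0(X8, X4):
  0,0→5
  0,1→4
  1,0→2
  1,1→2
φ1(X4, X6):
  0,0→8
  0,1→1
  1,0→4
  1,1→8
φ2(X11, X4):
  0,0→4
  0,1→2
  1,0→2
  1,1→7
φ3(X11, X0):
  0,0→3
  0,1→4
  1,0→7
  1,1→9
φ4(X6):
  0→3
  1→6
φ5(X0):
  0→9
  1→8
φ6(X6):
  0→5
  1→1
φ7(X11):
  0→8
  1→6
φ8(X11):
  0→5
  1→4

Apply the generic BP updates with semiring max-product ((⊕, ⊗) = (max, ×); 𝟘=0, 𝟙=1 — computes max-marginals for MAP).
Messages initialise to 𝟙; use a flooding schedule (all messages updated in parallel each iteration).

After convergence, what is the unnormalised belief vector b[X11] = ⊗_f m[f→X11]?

b[X11] = [3072000, 2903040]

init: all messages = 𝟙 over 2 values
r1 m[φ0→X8] = [5, 2]
r1 m[φ0→X4] = [5, 4]
r1 m[φ1→X4] = [8, 8]
r1 m[φ1→X6] = [8, 8]
r1 m[φ2→X11] = [4, 7]
r1 m[φ2→X4] = [4, 7]
r1 m[φ3→X11] = [4, 9]
r1 m[φ3→X0] = [7, 9]
r1 m[φ4→X6] = [3, 6]
r1 m[φ5→X0] = [9, 8]
r1 m[φ6→X6] = [5, 1]
r1 m[φ7→X11] = [8, 6]
r1 m[φ8→X11] = [5, 4]
r1 m[X8→φ0] = [1, 1]
r1 m[X11→φ2] = [1, 1]
r1 m[X11→φ3] = [1, 1]
r1 m[X11→φ7] = [1, 1]
r1 m[X11→φ8] = [1, 1]
r1 m[X0→φ3] = [1, 1]
r1 m[X0→φ5] = [1, 1]
r1 m[X4→φ0] = [1, 1]
r1 m[X4→φ1] = [1, 1]
r1 m[X4→φ2] = [1, 1]
r1 m[X6→φ1] = [1, 1]
r1 m[X6→φ4] = [1, 1]
r1 m[X6→φ6] = [1, 1]
r2 m[φ0→X8] = [5, 2]
r2 m[φ0→X4] = [5, 4]
r2 m[φ1→X4] = [8, 8]
r2 m[φ1→X6] = [8, 8]
r2 m[φ2→X11] = [4, 7]
r2 m[φ2→X4] = [4, 7]
r2 m[φ3→X11] = [4, 9]
r2 m[φ3→X0] = [7, 9]
r2 m[φ4→X6] = [3, 6]
r2 m[φ5→X0] = [9, 8]
r2 m[φ6→X6] = [5, 1]
r2 m[φ7→X11] = [8, 6]
r2 m[φ8→X11] = [5, 4]
r2 m[X8→φ0] = [1, 1]
r2 m[X11→φ2] = [160, 216]
r2 m[X11→φ3] = [160, 168]
r2 m[X11→φ7] = [80, 252]
r2 m[X11→φ8] = [128, 378]
r2 m[X0→φ3] = [9, 8]
r2 m[X0→φ5] = [7, 9]
r2 m[X4→φ0] = [32, 56]
r2 m[X4→φ1] = [20, 28]
r2 m[X4→φ2] = [40, 32]
r2 m[X6→φ1] = [15, 6]
r2 m[X6→φ4] = [40, 8]
r2 m[X6→φ6] = [24, 48]
r3 m[φ0→X8] = [224, 112]
r3 m[φ0→X4] = [5, 4]
r3 m[φ1→X4] = [120, 60]
r3 m[φ1→X6] = [160, 224]
r3 m[φ2→X11] = [160, 224]
r3 m[φ2→X4] = [640, 1512]
r3 m[φ3→X11] = [32, 72]
r3 m[φ3→X0] = [1176, 1512]
r3 m[φ4→X6] = [3, 6]
r3 m[φ5→X0] = [9, 8]
r3 m[φ6→X6] = [5, 1]
r3 m[φ7→X11] = [8, 6]
r3 m[φ8→X11] = [5, 4]
r3 m[X8→φ0] = [1, 1]
r3 m[X11→φ2] = [160, 216]
r3 m[X11→φ3] = [160, 168]
r3 m[X11→φ7] = [80, 252]
r3 m[X11→φ8] = [128, 378]
r3 m[X0→φ3] = [9, 8]
r3 m[X0→φ5] = [7, 9]
r3 m[X4→φ0] = [32, 56]
r3 m[X4→φ1] = [20, 28]
r3 m[X4→φ2] = [40, 32]
r3 m[X6→φ1] = [15, 6]
r3 m[X6→φ4] = [40, 8]
r3 m[X6→φ6] = [24, 48]
r4 m[φ0→X8] = [224, 112]
r4 m[φ0→X4] = [5, 4]
r4 m[φ1→X4] = [120, 60]
r4 m[φ1→X6] = [160, 224]
r4 m[φ2→X11] = [160, 224]
r4 m[φ2→X4] = [640, 1512]
r4 m[φ3→X11] = [32, 72]
r4 m[φ3→X0] = [1176, 1512]
r4 m[φ4→X6] = [3, 6]
r4 m[φ5→X0] = [9, 8]
r4 m[φ6→X6] = [5, 1]
r4 m[φ7→X11] = [8, 6]
r4 m[φ8→X11] = [5, 4]
r4 m[X8→φ0] = [1, 1]
r4 m[X11→φ2] = [1280, 1728]
r4 m[X11→φ3] = [6400, 5376]
r4 m[X11→φ7] = [25600, 64512]
r4 m[X11→φ8] = [40960, 96768]
r4 m[X0→φ3] = [9, 8]
r4 m[X0→φ5] = [1176, 1512]
r4 m[X4→φ0] = [76800, 90720]
r4 m[X4→φ1] = [3200, 6048]
r4 m[X4→φ2] = [600, 240]
r4 m[X6→φ1] = [15, 6]
r4 m[X6→φ4] = [800, 224]
r4 m[X6→φ6] = [480, 1344]
r5 m[φ0→X8] = [384000, 181440]
r5 m[φ0→X4] = [5, 4]
r5 m[φ1→X4] = [120, 60]
r5 m[φ1→X6] = [25600, 48384]
r5 m[φ2→X11] = [2400, 1680]
r5 m[φ2→X4] = [5120, 12096]
r5 m[φ3→X11] = [32, 72]
r5 m[φ3→X0] = [37632, 48384]
r5 m[φ4→X6] = [3, 6]
r5 m[φ5→X0] = [9, 8]
r5 m[φ6→X6] = [5, 1]
r5 m[φ7→X11] = [8, 6]
r5 m[φ8→X11] = [5, 4]
r5 m[X8→φ0] = [1, 1]
r5 m[X11→φ2] = [1280, 1728]
r5 m[X11→φ3] = [6400, 5376]
r5 m[X11→φ7] = [25600, 64512]
r5 m[X11→φ8] = [40960, 96768]
r5 m[X0→φ3] = [9, 8]
r5 m[X0→φ5] = [1176, 1512]
r5 m[X4→φ0] = [76800, 90720]
r5 m[X4→φ1] = [3200, 6048]
r5 m[X4→φ2] = [600, 240]
r5 m[X6→φ1] = [15, 6]
r5 m[X6→φ4] = [800, 224]
r5 m[X6→φ6] = [480, 1344]
r6 m[φ0→X8] = [384000, 181440]
r6 m[φ0→X4] = [5, 4]
r6 m[φ1→X4] = [120, 60]
r6 m[φ1→X6] = [25600, 48384]
r6 m[φ2→X11] = [2400, 1680]
r6 m[φ2→X4] = [5120, 12096]
r6 m[φ3→X11] = [32, 72]
r6 m[φ3→X0] = [37632, 48384]
r6 m[φ4→X6] = [3, 6]
r6 m[φ5→X0] = [9, 8]
r6 m[φ6→X6] = [5, 1]
r6 m[φ7→X11] = [8, 6]
r6 m[φ8→X11] = [5, 4]
r6 m[X8→φ0] = [1, 1]
r6 m[X11→φ2] = [1280, 1728]
r6 m[X11→φ3] = [96000, 40320]
r6 m[X11→φ7] = [384000, 483840]
r6 m[X11→φ8] = [614400, 725760]
r6 m[X0→φ3] = [9, 8]
r6 m[X0→φ5] = [37632, 48384]
r6 m[X4→φ0] = [614400, 725760]
r6 m[X4→φ1] = [25600, 48384]
r6 m[X4→φ2] = [600, 240]
r6 m[X6→φ1] = [15, 6]
r6 m[X6→φ4] = [128000, 48384]
r6 m[X6→φ6] = [76800, 290304]
r7 m[φ0→X8] = [3072000, 1451520]
r7 m[φ0→X4] = [5, 4]
r7 m[φ1→X4] = [120, 60]
r7 m[φ1→X6] = [204800, 387072]
r7 m[φ2→X11] = [2400, 1680]
r7 m[φ2→X4] = [5120, 12096]
r7 m[φ3→X11] = [32, 72]
r7 m[φ3→X0] = [288000, 384000]
r7 m[φ4→X6] = [3, 6]
r7 m[φ5→X0] = [9, 8]
r7 m[φ6→X6] = [5, 1]
r7 m[φ7→X11] = [8, 6]
r7 m[φ8→X11] = [5, 4]
r7 m[X8→φ0] = [1, 1]
r7 m[X11→φ2] = [1280, 1728]
r7 m[X11→φ3] = [96000, 40320]
r7 m[X11→φ7] = [384000, 483840]
r7 m[X11→φ8] = [614400, 725760]
r7 m[X0→φ3] = [9, 8]
r7 m[X0→φ5] = [37632, 48384]
r7 m[X4→φ0] = [614400, 725760]
r7 m[X4→φ1] = [25600, 48384]
r7 m[X4→φ2] = [600, 240]
r7 m[X6→φ1] = [15, 6]
r7 m[X6→φ4] = [128000, 48384]
r7 m[X6→φ6] = [76800, 290304]
r8 m[φ0→X8] = [3072000, 1451520]
r8 m[φ0→X4] = [5, 4]
r8 m[φ1→X4] = [120, 60]
r8 m[φ1→X6] = [204800, 387072]
r8 m[φ2→X11] = [2400, 1680]
r8 m[φ2→X4] = [5120, 12096]
r8 m[φ3→X11] = [32, 72]
r8 m[φ3→X0] = [288000, 384000]
r8 m[φ4→X6] = [3, 6]
r8 m[φ5→X0] = [9, 8]
r8 m[φ6→X6] = [5, 1]
r8 m[φ7→X11] = [8, 6]
r8 m[φ8→X11] = [5, 4]
r8 m[X8→φ0] = [1, 1]
r8 m[X11→φ2] = [1280, 1728]
r8 m[X11→φ3] = [96000, 40320]
r8 m[X11→φ7] = [384000, 483840]
r8 m[X11→φ8] = [614400, 725760]
r8 m[X0→φ3] = [9, 8]
r8 m[X0→φ5] = [288000, 384000]
r8 m[X4→φ0] = [614400, 725760]
r8 m[X4→φ1] = [25600, 48384]
r8 m[X4→φ2] = [600, 240]
r8 m[X6→φ1] = [15, 6]
r8 m[X6→φ4] = [1024000, 387072]
r8 m[X6→φ6] = [614400, 2322432]
r9 m[φ0→X8] = [3072000, 1451520]
r9 m[φ0→X4] = [5, 4]
r9 m[φ1→X4] = [120, 60]
r9 m[φ1→X6] = [204800, 387072]
r9 m[φ2→X11] = [2400, 1680]
r9 m[φ2→X4] = [5120, 12096]
r9 m[φ3→X11] = [32, 72]
r9 m[φ3→X0] = [288000, 384000]
r9 m[φ4→X6] = [3, 6]
r9 m[φ5→X0] = [9, 8]
r9 m[φ6→X6] = [5, 1]
r9 m[φ7→X11] = [8, 6]
r9 m[φ8→X11] = [5, 4]
r9 m[X8→φ0] = [1, 1]
r9 m[X11→φ2] = [1280, 1728]
r9 m[X11→φ3] = [96000, 40320]
r9 m[X11→φ7] = [384000, 483840]
r9 m[X11→φ8] = [614400, 725760]
r9 m[X0→φ3] = [9, 8]
r9 m[X0→φ5] = [288000, 384000]
r9 m[X4→φ0] = [614400, 725760]
r9 m[X4→φ1] = [25600, 48384]
r9 m[X4→φ2] = [600, 240]
r9 m[X6→φ1] = [15, 6]
r9 m[X6→φ4] = [1024000, 387072]
r9 m[X6→φ6] = [614400, 2322432]
fixed point reached at round 9
b[X11] = ⊗ incoming = [3072000, 2903040]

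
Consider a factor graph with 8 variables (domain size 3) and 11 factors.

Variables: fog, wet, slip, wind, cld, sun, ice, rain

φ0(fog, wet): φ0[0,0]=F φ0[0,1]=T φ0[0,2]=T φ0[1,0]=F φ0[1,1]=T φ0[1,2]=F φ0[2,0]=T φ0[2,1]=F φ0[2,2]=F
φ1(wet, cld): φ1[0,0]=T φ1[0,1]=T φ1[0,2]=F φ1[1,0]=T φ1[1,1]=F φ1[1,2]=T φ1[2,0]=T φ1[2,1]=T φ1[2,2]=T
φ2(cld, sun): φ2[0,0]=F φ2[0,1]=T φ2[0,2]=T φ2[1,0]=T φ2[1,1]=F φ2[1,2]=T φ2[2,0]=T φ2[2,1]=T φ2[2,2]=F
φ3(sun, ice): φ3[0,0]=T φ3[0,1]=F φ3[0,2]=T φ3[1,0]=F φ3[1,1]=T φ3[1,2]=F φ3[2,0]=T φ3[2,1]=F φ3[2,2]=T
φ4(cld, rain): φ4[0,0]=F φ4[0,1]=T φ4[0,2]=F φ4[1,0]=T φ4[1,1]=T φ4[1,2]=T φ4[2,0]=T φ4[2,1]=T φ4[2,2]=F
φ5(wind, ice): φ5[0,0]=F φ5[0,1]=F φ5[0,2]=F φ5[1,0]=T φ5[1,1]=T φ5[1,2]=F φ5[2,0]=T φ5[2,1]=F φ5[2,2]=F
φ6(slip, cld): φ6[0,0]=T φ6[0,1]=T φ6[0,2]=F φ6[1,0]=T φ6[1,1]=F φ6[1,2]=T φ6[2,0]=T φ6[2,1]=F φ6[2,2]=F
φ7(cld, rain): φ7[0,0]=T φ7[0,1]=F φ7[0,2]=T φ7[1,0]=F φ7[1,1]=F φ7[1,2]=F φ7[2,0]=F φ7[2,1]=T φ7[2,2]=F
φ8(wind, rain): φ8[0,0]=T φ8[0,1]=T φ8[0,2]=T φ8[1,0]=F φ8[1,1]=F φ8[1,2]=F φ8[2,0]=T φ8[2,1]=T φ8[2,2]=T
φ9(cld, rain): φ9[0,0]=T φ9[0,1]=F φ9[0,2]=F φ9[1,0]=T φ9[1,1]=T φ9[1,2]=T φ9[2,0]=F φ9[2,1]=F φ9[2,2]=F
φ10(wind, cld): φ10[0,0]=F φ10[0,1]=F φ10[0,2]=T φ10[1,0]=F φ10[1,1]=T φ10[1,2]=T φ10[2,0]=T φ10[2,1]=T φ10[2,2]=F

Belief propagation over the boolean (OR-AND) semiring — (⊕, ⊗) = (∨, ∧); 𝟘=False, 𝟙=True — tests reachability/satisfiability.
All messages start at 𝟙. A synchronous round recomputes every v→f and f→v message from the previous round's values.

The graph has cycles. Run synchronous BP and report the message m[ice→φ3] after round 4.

message @ round 4 = [T, F, F]

init: all messages = 𝟙 over 3 values
r1 m[φ0→fog] = [T, T, T]
r1 m[φ0→wet] = [T, T, T]
r1 m[φ1→wet] = [T, T, T]
r1 m[φ1→cld] = [T, T, T]
r1 m[φ2→cld] = [T, T, T]
r1 m[φ2→sun] = [T, T, T]
r1 m[φ3→sun] = [T, T, T]
r1 m[φ3→ice] = [T, T, T]
r1 m[φ4→cld] = [T, T, T]
r1 m[φ4→rain] = [T, T, T]
r1 m[φ5→wind] = [F, T, T]
r1 m[φ5→ice] = [T, T, F]
r1 m[φ6→slip] = [T, T, T]
r1 m[φ6→cld] = [T, T, T]
r1 m[φ7→cld] = [T, F, T]
r1 m[φ7→rain] = [T, T, T]
r1 m[φ8→wind] = [T, F, T]
r1 m[φ8→rain] = [T, T, T]
r1 m[φ9→cld] = [T, T, F]
r1 m[φ9→rain] = [T, T, T]
r1 m[φ10→wind] = [T, T, T]
r1 m[φ10→cld] = [T, T, T]
r1 m[fog→φ0] = [T, T, T]
r1 m[wet→φ0] = [T, T, T]
r1 m[wet→φ1] = [T, T, T]
r1 m[slip→φ6] = [T, T, T]
r1 m[wind→φ5] = [T, T, T]
r1 m[wind→φ8] = [T, T, T]
r1 m[wind→φ10] = [T, T, T]
r1 m[cld→φ1] = [T, T, T]
r1 m[cld→φ2] = [T, T, T]
r1 m[cld→φ4] = [T, T, T]
r1 m[cld→φ6] = [T, T, T]
r1 m[cld→φ7] = [T, T, T]
r1 m[cld→φ9] = [T, T, T]
r1 m[cld→φ10] = [T, T, T]
r1 m[sun→φ2] = [T, T, T]
r1 m[sun→φ3] = [T, T, T]
r1 m[ice→φ3] = [T, T, T]
r1 m[ice→φ5] = [T, T, T]
r1 m[rain→φ4] = [T, T, T]
r1 m[rain→φ7] = [T, T, T]
r1 m[rain→φ8] = [T, T, T]
r1 m[rain→φ9] = [T, T, T]
r2 m[φ0→fog] = [T, T, T]
r2 m[φ0→wet] = [T, T, T]
r2 m[φ1→wet] = [T, T, T]
r2 m[φ1→cld] = [T, T, T]
r2 m[φ2→cld] = [T, T, T]
r2 m[φ2→sun] = [T, T, T]
r2 m[φ3→sun] = [T, T, T]
r2 m[φ3→ice] = [T, T, T]
r2 m[φ4→cld] = [T, T, T]
r2 m[φ4→rain] = [T, T, T]
r2 m[φ5→wind] = [F, T, T]
r2 m[φ5→ice] = [T, T, F]
r2 m[φ6→slip] = [T, T, T]
r2 m[φ6→cld] = [T, T, T]
r2 m[φ7→cld] = [T, F, T]
r2 m[φ7→rain] = [T, T, T]
r2 m[φ8→wind] = [T, F, T]
r2 m[φ8→rain] = [T, T, T]
r2 m[φ9→cld] = [T, T, F]
r2 m[φ9→rain] = [T, T, T]
r2 m[φ10→wind] = [T, T, T]
r2 m[φ10→cld] = [T, T, T]
r2 m[fog→φ0] = [T, T, T]
r2 m[wet→φ0] = [T, T, T]
r2 m[wet→φ1] = [T, T, T]
r2 m[slip→φ6] = [T, T, T]
r2 m[wind→φ5] = [T, F, T]
r2 m[wind→φ8] = [F, T, T]
r2 m[wind→φ10] = [F, F, T]
r2 m[cld→φ1] = [T, F, F]
r2 m[cld→φ2] = [T, F, F]
r2 m[cld→φ4] = [T, F, F]
r2 m[cld→φ6] = [T, F, F]
r2 m[cld→φ7] = [T, T, F]
r2 m[cld→φ9] = [T, F, T]
r2 m[cld→φ10] = [T, F, F]
r2 m[sun→φ2] = [T, T, T]
r2 m[sun→φ3] = [T, T, T]
r2 m[ice→φ3] = [T, T, F]
r2 m[ice→φ5] = [T, T, T]
r2 m[rain→φ4] = [T, T, T]
r2 m[rain→φ7] = [T, T, T]
r2 m[rain→φ8] = [T, T, T]
r2 m[rain→φ9] = [T, T, T]
r3 m[φ0→fog] = [T, T, T]
r3 m[φ0→wet] = [T, T, T]
r3 m[φ1→wet] = [T, T, T]
r3 m[φ1→cld] = [T, T, T]
r3 m[φ2→cld] = [T, T, T]
r3 m[φ2→sun] = [F, T, T]
r3 m[φ3→sun] = [T, T, T]
r3 m[φ3→ice] = [T, T, T]
r3 m[φ4→cld] = [T, T, T]
r3 m[φ4→rain] = [F, T, F]
r3 m[φ5→wind] = [F, T, T]
r3 m[φ5→ice] = [T, F, F]
r3 m[φ6→slip] = [T, T, T]
r3 m[φ6→cld] = [T, T, T]
r3 m[φ7→cld] = [T, F, T]
r3 m[φ7→rain] = [T, F, T]
r3 m[φ8→wind] = [T, F, T]
r3 m[φ8→rain] = [T, T, T]
r3 m[φ9→cld] = [T, T, F]
r3 m[φ9→rain] = [T, F, F]
r3 m[φ10→wind] = [F, F, T]
r3 m[φ10→cld] = [T, T, F]
r3 m[fog→φ0] = [T, T, T]
r3 m[wet→φ0] = [T, T, T]
r3 m[wet→φ1] = [T, T, T]
r3 m[slip→φ6] = [T, T, T]
r3 m[wind→φ5] = [T, F, T]
r3 m[wind→φ8] = [F, T, T]
r3 m[wind→φ10] = [F, F, T]
r3 m[cld→φ1] = [T, F, F]
r3 m[cld→φ2] = [T, F, F]
r3 m[cld→φ4] = [T, F, F]
r3 m[cld→φ6] = [T, F, F]
r3 m[cld→φ7] = [T, T, F]
r3 m[cld→φ9] = [T, F, T]
r3 m[cld→φ10] = [T, F, F]
r3 m[sun→φ2] = [T, T, T]
r3 m[sun→φ3] = [T, T, T]
r3 m[ice→φ3] = [T, T, F]
r3 m[ice→φ5] = [T, T, T]
r3 m[rain→φ4] = [T, T, T]
r3 m[rain→φ7] = [T, T, T]
r3 m[rain→φ8] = [T, T, T]
r3 m[rain→φ9] = [T, T, T]
r4 m[φ0→fog] = [T, T, T]
r4 m[φ0→wet] = [T, T, T]
r4 m[φ1→wet] = [T, T, T]
r4 m[φ1→cld] = [T, T, T]
r4 m[φ2→cld] = [T, T, T]
r4 m[φ2→sun] = [F, T, T]
r4 m[φ3→sun] = [T, T, T]
r4 m[φ3→ice] = [T, T, T]
r4 m[φ4→cld] = [T, T, T]
r4 m[φ4→rain] = [F, T, F]
r4 m[φ5→wind] = [F, T, T]
r4 m[φ5→ice] = [T, F, F]
r4 m[φ6→slip] = [T, T, T]
r4 m[φ6→cld] = [T, T, T]
r4 m[φ7→cld] = [T, F, T]
r4 m[φ7→rain] = [T, F, T]
r4 m[φ8→wind] = [T, F, T]
r4 m[φ8→rain] = [T, T, T]
r4 m[φ9→cld] = [T, T, F]
r4 m[φ9→rain] = [T, F, F]
r4 m[φ10→wind] = [F, F, T]
r4 m[φ10→cld] = [T, T, F]
r4 m[fog→φ0] = [T, T, T]
r4 m[wet→φ0] = [T, T, T]
r4 m[wet→φ1] = [T, T, T]
r4 m[slip→φ6] = [T, T, T]
r4 m[wind→φ5] = [F, F, T]
r4 m[wind→φ8] = [F, F, T]
r4 m[wind→φ10] = [F, F, T]
r4 m[cld→φ1] = [T, F, F]
r4 m[cld→φ2] = [T, F, F]
r4 m[cld→φ4] = [T, F, F]
r4 m[cld→φ6] = [T, F, F]
r4 m[cld→φ7] = [T, T, F]
r4 m[cld→φ9] = [T, F, F]
r4 m[cld→φ10] = [T, F, F]
r4 m[sun→φ2] = [T, T, T]
r4 m[sun→φ3] = [F, T, T]
r4 m[ice→φ3] = [T, F, F]
r4 m[ice→φ5] = [T, T, T]
r4 m[rain→φ4] = [T, F, F]
r4 m[rain→φ7] = [F, F, F]
r4 m[rain→φ8] = [F, F, F]
r4 m[rain→φ9] = [F, F, F]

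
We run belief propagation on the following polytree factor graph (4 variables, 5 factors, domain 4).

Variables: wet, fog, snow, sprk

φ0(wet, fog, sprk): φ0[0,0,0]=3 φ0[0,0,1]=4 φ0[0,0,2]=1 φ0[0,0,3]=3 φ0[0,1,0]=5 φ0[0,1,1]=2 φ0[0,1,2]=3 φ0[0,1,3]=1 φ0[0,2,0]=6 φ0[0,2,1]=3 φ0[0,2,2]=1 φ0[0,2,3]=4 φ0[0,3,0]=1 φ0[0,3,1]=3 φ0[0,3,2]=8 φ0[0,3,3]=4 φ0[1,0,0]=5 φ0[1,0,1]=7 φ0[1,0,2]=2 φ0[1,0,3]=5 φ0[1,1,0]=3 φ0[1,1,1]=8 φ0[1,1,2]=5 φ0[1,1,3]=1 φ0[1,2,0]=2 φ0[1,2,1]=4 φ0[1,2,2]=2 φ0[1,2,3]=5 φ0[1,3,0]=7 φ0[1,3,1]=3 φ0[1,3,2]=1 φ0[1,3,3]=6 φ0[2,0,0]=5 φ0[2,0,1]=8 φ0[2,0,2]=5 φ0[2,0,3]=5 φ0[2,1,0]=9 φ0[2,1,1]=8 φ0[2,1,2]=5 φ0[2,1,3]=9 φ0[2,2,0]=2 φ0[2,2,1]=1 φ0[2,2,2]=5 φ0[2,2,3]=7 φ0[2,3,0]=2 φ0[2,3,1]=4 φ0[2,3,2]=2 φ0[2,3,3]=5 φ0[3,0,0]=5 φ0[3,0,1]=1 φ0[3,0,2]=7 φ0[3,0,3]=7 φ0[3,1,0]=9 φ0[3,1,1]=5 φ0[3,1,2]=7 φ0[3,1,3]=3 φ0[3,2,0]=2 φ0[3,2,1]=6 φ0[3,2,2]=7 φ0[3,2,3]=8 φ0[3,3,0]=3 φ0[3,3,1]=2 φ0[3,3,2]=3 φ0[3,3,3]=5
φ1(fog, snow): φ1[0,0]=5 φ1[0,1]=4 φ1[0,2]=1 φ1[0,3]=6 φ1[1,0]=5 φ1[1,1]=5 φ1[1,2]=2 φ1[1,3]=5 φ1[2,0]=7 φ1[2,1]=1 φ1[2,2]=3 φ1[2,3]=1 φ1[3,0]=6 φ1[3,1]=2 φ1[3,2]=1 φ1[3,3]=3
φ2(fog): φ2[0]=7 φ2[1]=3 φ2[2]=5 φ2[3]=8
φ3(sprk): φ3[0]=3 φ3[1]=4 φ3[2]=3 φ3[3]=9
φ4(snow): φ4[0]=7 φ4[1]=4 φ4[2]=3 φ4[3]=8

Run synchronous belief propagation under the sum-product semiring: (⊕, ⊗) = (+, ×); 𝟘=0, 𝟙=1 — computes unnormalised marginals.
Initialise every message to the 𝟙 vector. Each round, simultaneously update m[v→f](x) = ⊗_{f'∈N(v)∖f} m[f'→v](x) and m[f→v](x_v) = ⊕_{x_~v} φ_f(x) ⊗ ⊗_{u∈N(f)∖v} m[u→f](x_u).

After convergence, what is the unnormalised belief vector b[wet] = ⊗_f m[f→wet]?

b[wet] = [122043, 167801, 199131, 189113]

init: all messages = 𝟙 over 4 values
r1 m[φ0→wet] = [52, 66, 82, 80]
r1 m[φ0→fog] = [73, 83, 65, 59]
r1 m[φ0→sprk] = [69, 69, 64, 78]
r1 m[φ1→fog] = [16, 17, 12, 12]
r1 m[φ1→snow] = [23, 12, 7, 15]
r1 m[φ2→fog] = [7, 3, 5, 8]
r1 m[φ3→sprk] = [3, 4, 3, 9]
r1 m[φ4→snow] = [7, 4, 3, 8]
r1 m[wet→φ0] = [1, 1, 1, 1]
r1 m[fog→φ0] = [1, 1, 1, 1]
r1 m[fog→φ1] = [1, 1, 1, 1]
r1 m[fog→φ2] = [1, 1, 1, 1]
r1 m[snow→φ1] = [1, 1, 1, 1]
r1 m[snow→φ4] = [1, 1, 1, 1]
r1 m[sprk→φ0] = [1, 1, 1, 1]
r1 m[sprk→φ3] = [1, 1, 1, 1]
r2 m[φ0→wet] = [52, 66, 82, 80]
r2 m[φ0→fog] = [73, 83, 65, 59]
r2 m[φ0→sprk] = [69, 69, 64, 78]
r2 m[φ1→fog] = [16, 17, 12, 12]
r2 m[φ1→snow] = [23, 12, 7, 15]
r2 m[φ2→fog] = [7, 3, 5, 8]
r2 m[φ3→sprk] = [3, 4, 3, 9]
r2 m[φ4→snow] = [7, 4, 3, 8]
r2 m[wet→φ0] = [1, 1, 1, 1]
r2 m[fog→φ0] = [112, 51, 60, 96]
r2 m[fog→φ1] = [511, 249, 325, 472]
r2 m[fog→φ2] = [1168, 1411, 780, 708]
r2 m[snow→φ1] = [7, 4, 3, 8]
r2 m[snow→φ4] = [23, 12, 7, 15]
r2 m[sprk→φ0] = [3, 4, 3, 9]
r2 m[sprk→φ3] = [69, 69, 64, 78]
r3 m[φ0→wet] = [19591, 26863, 32177, 30577]
r3 m[φ0→fog] = [359, 356, 353, 309]
r3 m[φ0→sprk] = [5310, 5405, 4944, 6314]
r3 m[φ1→fog] = [102, 101, 70, 77]
r3 m[φ1→snow] = [8907, 4558, 2456, 6052]
r3 m[φ2→fog] = [7, 3, 5, 8]
r3 m[φ3→sprk] = [3, 4, 3, 9]
r3 m[φ4→snow] = [7, 4, 3, 8]
r3 m[wet→φ0] = [1, 1, 1, 1]
r3 m[fog→φ0] = [112, 51, 60, 96]
r3 m[fog→φ1] = [511, 249, 325, 472]
r3 m[fog→φ2] = [1168, 1411, 780, 708]
r3 m[snow→φ1] = [7, 4, 3, 8]
r3 m[snow→φ4] = [23, 12, 7, 15]
r3 m[sprk→φ0] = [3, 4, 3, 9]
r3 m[sprk→φ3] = [69, 69, 64, 78]
r4 m[φ0→wet] = [19591, 26863, 32177, 30577]
r4 m[φ0→fog] = [359, 356, 353, 309]
r4 m[φ0→sprk] = [5310, 5405, 4944, 6314]
r4 m[φ1→fog] = [102, 101, 70, 77]
r4 m[φ1→snow] = [8907, 4558, 2456, 6052]
r4 m[φ2→fog] = [7, 3, 5, 8]
r4 m[φ3→sprk] = [3, 4, 3, 9]
r4 m[φ4→snow] = [7, 4, 3, 8]
r4 m[wet→φ0] = [1, 1, 1, 1]
r4 m[fog→φ0] = [714, 303, 350, 616]
r4 m[fog→φ1] = [2513, 1068, 1765, 2472]
r4 m[fog→φ2] = [36618, 35956, 24710, 23793]
r4 m[snow→φ1] = [7, 4, 3, 8]
r4 m[snow→φ4] = [8907, 4558, 2456, 6052]
r4 m[sprk→φ0] = [3, 4, 3, 9]
r4 m[sprk→φ3] = [5310, 5405, 4944, 6314]
r5 m[φ0→wet] = [122043, 167801, 199131, 189113]
r5 m[φ0→fog] = [359, 356, 353, 309]
r5 m[φ0→sprk] = [32938, 33541, 30644, 39242]
r5 m[φ1→fog] = [102, 101, 70, 77]
r5 m[φ1→snow] = [45092, 22101, 12416, 29599]
r5 m[φ2→fog] = [7, 3, 5, 8]
r5 m[φ3→sprk] = [3, 4, 3, 9]
r5 m[φ4→snow] = [7, 4, 3, 8]
r5 m[wet→φ0] = [1, 1, 1, 1]
r5 m[fog→φ0] = [714, 303, 350, 616]
r5 m[fog→φ1] = [2513, 1068, 1765, 2472]
r5 m[fog→φ2] = [36618, 35956, 24710, 23793]
r5 m[snow→φ1] = [7, 4, 3, 8]
r5 m[snow→φ4] = [8907, 4558, 2456, 6052]
r5 m[sprk→φ0] = [3, 4, 3, 9]
r5 m[sprk→φ3] = [5310, 5405, 4944, 6314]
r6 m[φ0→wet] = [122043, 167801, 199131, 189113]
r6 m[φ0→fog] = [359, 356, 353, 309]
r6 m[φ0→sprk] = [32938, 33541, 30644, 39242]
r6 m[φ1→fog] = [102, 101, 70, 77]
r6 m[φ1→snow] = [45092, 22101, 12416, 29599]
r6 m[φ2→fog] = [7, 3, 5, 8]
r6 m[φ3→sprk] = [3, 4, 3, 9]
r6 m[φ4→snow] = [7, 4, 3, 8]
r6 m[wet→φ0] = [1, 1, 1, 1]
r6 m[fog→φ0] = [714, 303, 350, 616]
r6 m[fog→φ1] = [2513, 1068, 1765, 2472]
r6 m[fog→φ2] = [36618, 35956, 24710, 23793]
r6 m[snow→φ1] = [7, 4, 3, 8]
r6 m[snow→φ4] = [45092, 22101, 12416, 29599]
r6 m[sprk→φ0] = [3, 4, 3, 9]
r6 m[sprk→φ3] = [32938, 33541, 30644, 39242]
r7 m[φ0→wet] = [122043, 167801, 199131, 189113]
r7 m[φ0→fog] = [359, 356, 353, 309]
r7 m[φ0→sprk] = [32938, 33541, 30644, 39242]
r7 m[φ1→fog] = [102, 101, 70, 77]
r7 m[φ1→snow] = [45092, 22101, 12416, 29599]
r7 m[φ2→fog] = [7, 3, 5, 8]
r7 m[φ3→sprk] = [3, 4, 3, 9]
r7 m[φ4→snow] = [7, 4, 3, 8]
r7 m[wet→φ0] = [1, 1, 1, 1]
r7 m[fog→φ0] = [714, 303, 350, 616]
r7 m[fog→φ1] = [2513, 1068, 1765, 2472]
r7 m[fog→φ2] = [36618, 35956, 24710, 23793]
r7 m[snow→φ1] = [7, 4, 3, 8]
r7 m[snow→φ4] = [45092, 22101, 12416, 29599]
r7 m[sprk→φ0] = [3, 4, 3, 9]
r7 m[sprk→φ3] = [32938, 33541, 30644, 39242]
fixed point reached at round 7
b[wet] = ⊗ incoming = [122043, 167801, 199131, 189113]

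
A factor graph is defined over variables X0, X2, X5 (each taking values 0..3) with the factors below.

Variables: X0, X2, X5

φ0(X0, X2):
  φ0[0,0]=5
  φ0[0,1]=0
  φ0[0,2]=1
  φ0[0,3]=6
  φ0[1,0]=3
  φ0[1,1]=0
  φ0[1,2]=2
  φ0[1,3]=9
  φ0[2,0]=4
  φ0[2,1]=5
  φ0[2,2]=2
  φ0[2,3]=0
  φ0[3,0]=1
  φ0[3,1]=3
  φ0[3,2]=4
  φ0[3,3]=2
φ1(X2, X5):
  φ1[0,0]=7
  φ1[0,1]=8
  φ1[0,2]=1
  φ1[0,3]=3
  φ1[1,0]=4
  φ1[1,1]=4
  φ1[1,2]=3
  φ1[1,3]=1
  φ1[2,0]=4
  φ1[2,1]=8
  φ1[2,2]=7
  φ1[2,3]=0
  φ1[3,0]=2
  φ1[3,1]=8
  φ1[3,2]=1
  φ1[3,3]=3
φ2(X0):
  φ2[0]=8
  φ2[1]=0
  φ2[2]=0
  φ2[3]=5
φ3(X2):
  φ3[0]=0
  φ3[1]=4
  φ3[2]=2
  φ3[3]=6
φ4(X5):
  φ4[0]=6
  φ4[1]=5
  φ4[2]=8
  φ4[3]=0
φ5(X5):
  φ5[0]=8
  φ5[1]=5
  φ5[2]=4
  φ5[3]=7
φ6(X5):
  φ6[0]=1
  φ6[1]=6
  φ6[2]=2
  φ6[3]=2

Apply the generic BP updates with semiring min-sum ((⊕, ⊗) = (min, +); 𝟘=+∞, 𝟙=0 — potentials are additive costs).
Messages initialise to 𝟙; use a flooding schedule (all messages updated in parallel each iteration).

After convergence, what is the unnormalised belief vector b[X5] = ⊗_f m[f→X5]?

init: all messages = 𝟙 over 4 values
r1 m[φ0→X0] = [0, 0, 0, 1]
r1 m[φ0→X2] = [1, 0, 1, 0]
r1 m[φ1→X2] = [1, 1, 0, 1]
r1 m[φ1→X5] = [2, 4, 1, 0]
r1 m[φ2→X0] = [8, 0, 0, 5]
r1 m[φ3→X2] = [0, 4, 2, 6]
r1 m[φ4→X5] = [6, 5, 8, 0]
r1 m[φ5→X5] = [8, 5, 4, 7]
r1 m[φ6→X5] = [1, 6, 2, 2]
r1 m[X0→φ0] = [0, 0, 0, 0]
r1 m[X0→φ2] = [0, 0, 0, 0]
r1 m[X2→φ0] = [0, 0, 0, 0]
r1 m[X2→φ1] = [0, 0, 0, 0]
r1 m[X2→φ3] = [0, 0, 0, 0]
r1 m[X5→φ1] = [0, 0, 0, 0]
r1 m[X5→φ4] = [0, 0, 0, 0]
r1 m[X5→φ5] = [0, 0, 0, 0]
r1 m[X5→φ6] = [0, 0, 0, 0]
r2 m[φ0→X0] = [0, 0, 0, 1]
r2 m[φ0→X2] = [1, 0, 1, 0]
r2 m[φ1→X2] = [1, 1, 0, 1]
r2 m[φ1→X5] = [2, 4, 1, 0]
r2 m[φ2→X0] = [8, 0, 0, 5]
r2 m[φ3→X2] = [0, 4, 2, 6]
r2 m[φ4→X5] = [6, 5, 8, 0]
r2 m[φ5→X5] = [8, 5, 4, 7]
r2 m[φ6→X5] = [1, 6, 2, 2]
r2 m[X0→φ0] = [8, 0, 0, 5]
r2 m[X0→φ2] = [0, 0, 0, 1]
r2 m[X2→φ0] = [1, 5, 2, 7]
r2 m[X2→φ1] = [1, 4, 3, 6]
r2 m[X2→φ3] = [2, 1, 1, 1]
r2 m[X5→φ1] = [15, 16, 14, 9]
r2 m[X5→φ4] = [11, 15, 7, 9]
r2 m[X5→φ5] = [9, 15, 11, 2]
r2 m[X5→φ6] = [16, 14, 13, 7]
r3 m[φ0→X0] = [3, 4, 4, 2]
r3 m[φ0→X2] = [3, 0, 2, 0]
r3 m[φ1→X2] = [12, 10, 9, 12]
r3 m[φ1→X5] = [7, 8, 2, 3]
r3 m[φ2→X0] = [8, 0, 0, 5]
r3 m[φ3→X2] = [0, 4, 2, 6]
r3 m[φ4→X5] = [6, 5, 8, 0]
r3 m[φ5→X5] = [8, 5, 4, 7]
r3 m[φ6→X5] = [1, 6, 2, 2]
r3 m[X0→φ0] = [8, 0, 0, 5]
r3 m[X0→φ2] = [0, 0, 0, 1]
r3 m[X2→φ0] = [1, 5, 2, 7]
r3 m[X2→φ1] = [1, 4, 3, 6]
r3 m[X2→φ3] = [2, 1, 1, 1]
r3 m[X5→φ1] = [15, 16, 14, 9]
r3 m[X5→φ4] = [11, 15, 7, 9]
r3 m[X5→φ5] = [9, 15, 11, 2]
r3 m[X5→φ6] = [16, 14, 13, 7]
r4 m[φ0→X0] = [3, 4, 4, 2]
r4 m[φ0→X2] = [3, 0, 2, 0]
r4 m[φ1→X2] = [12, 10, 9, 12]
r4 m[φ1→X5] = [7, 8, 2, 3]
r4 m[φ2→X0] = [8, 0, 0, 5]
r4 m[φ3→X2] = [0, 4, 2, 6]
r4 m[φ4→X5] = [6, 5, 8, 0]
r4 m[φ5→X5] = [8, 5, 4, 7]
r4 m[φ6→X5] = [1, 6, 2, 2]
r4 m[X0→φ0] = [8, 0, 0, 5]
r4 m[X0→φ2] = [3, 4, 4, 2]
r4 m[X2→φ0] = [12, 14, 11, 18]
r4 m[X2→φ1] = [3, 4, 4, 6]
r4 m[X2→φ3] = [15, 10, 11, 12]
r4 m[X5→φ1] = [15, 16, 14, 9]
r4 m[X5→φ4] = [16, 19, 8, 12]
r4 m[X5→φ5] = [14, 19, 12, 5]
r4 m[X5→φ6] = [21, 18, 14, 10]
r5 m[φ0→X0] = [12, 13, 13, 13]
r5 m[φ0→X2] = [3, 0, 2, 0]
r5 m[φ1→X2] = [12, 10, 9, 12]
r5 m[φ1→X5] = [8, 8, 4, 4]
r5 m[φ2→X0] = [8, 0, 0, 5]
r5 m[φ3→X2] = [0, 4, 2, 6]
r5 m[φ4→X5] = [6, 5, 8, 0]
r5 m[φ5→X5] = [8, 5, 4, 7]
r5 m[φ6→X5] = [1, 6, 2, 2]
r5 m[X0→φ0] = [8, 0, 0, 5]
r5 m[X0→φ2] = [3, 4, 4, 2]
r5 m[X2→φ0] = [12, 14, 11, 18]
r5 m[X2→φ1] = [3, 4, 4, 6]
r5 m[X2→φ3] = [15, 10, 11, 12]
r5 m[X5→φ1] = [15, 16, 14, 9]
r5 m[X5→φ4] = [16, 19, 8, 12]
r5 m[X5→φ5] = [14, 19, 12, 5]
r5 m[X5→φ6] = [21, 18, 14, 10]
r6 m[φ0→X0] = [12, 13, 13, 13]
r6 m[φ0→X2] = [3, 0, 2, 0]
r6 m[φ1→X2] = [12, 10, 9, 12]
r6 m[φ1→X5] = [8, 8, 4, 4]
r6 m[φ2→X0] = [8, 0, 0, 5]
r6 m[φ3→X2] = [0, 4, 2, 6]
r6 m[φ4→X5] = [6, 5, 8, 0]
r6 m[φ5→X5] = [8, 5, 4, 7]
r6 m[φ6→X5] = [1, 6, 2, 2]
r6 m[X0→φ0] = [8, 0, 0, 5]
r6 m[X0→φ2] = [12, 13, 13, 13]
r6 m[X2→φ0] = [12, 14, 11, 18]
r6 m[X2→φ1] = [3, 4, 4, 6]
r6 m[X2→φ3] = [15, 10, 11, 12]
r6 m[X5→φ1] = [15, 16, 14, 9]
r6 m[X5→φ4] = [17, 19, 10, 13]
r6 m[X5→φ5] = [15, 19, 14, 6]
r6 m[X5→φ6] = [22, 18, 16, 11]
r7 m[φ0→X0] = [12, 13, 13, 13]
r7 m[φ0→X2] = [3, 0, 2, 0]
r7 m[φ1→X2] = [12, 10, 9, 12]
r7 m[φ1→X5] = [8, 8, 4, 4]
r7 m[φ2→X0] = [8, 0, 0, 5]
r7 m[φ3→X2] = [0, 4, 2, 6]
r7 m[φ4→X5] = [6, 5, 8, 0]
r7 m[φ5→X5] = [8, 5, 4, 7]
r7 m[φ6→X5] = [1, 6, 2, 2]
r7 m[X0→φ0] = [8, 0, 0, 5]
r7 m[X0→φ2] = [12, 13, 13, 13]
r7 m[X2→φ0] = [12, 14, 11, 18]
r7 m[X2→φ1] = [3, 4, 4, 6]
r7 m[X2→φ3] = [15, 10, 11, 12]
r7 m[X5→φ1] = [15, 16, 14, 9]
r7 m[X5→φ4] = [17, 19, 10, 13]
r7 m[X5→φ5] = [15, 19, 14, 6]
r7 m[X5→φ6] = [22, 18, 16, 11]
fixed point reached at round 7
b[X5] = ⊗ incoming = [23, 24, 18, 13]

b[X5] = [23, 24, 18, 13]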